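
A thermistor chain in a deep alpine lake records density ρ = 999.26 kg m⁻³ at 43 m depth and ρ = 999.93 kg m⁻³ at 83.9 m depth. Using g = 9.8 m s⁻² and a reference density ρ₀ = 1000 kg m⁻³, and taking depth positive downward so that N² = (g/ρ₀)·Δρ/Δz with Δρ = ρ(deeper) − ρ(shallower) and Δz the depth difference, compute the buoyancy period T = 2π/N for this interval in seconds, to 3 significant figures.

Δρ = 999.93 − 999.26 = 0.67 kg m⁻³ over Δz = 83.9 − 43 = 40.9 m.
N² = (9.8/1000) × (0.67/40.9) = 1.6054 × 10⁻⁴ s⁻².
N = √(1.6054 × 10⁻⁴) = 0.012670 rad s⁻¹, so T = 2π/N = 495.91 s ≈ 496 s.

496 s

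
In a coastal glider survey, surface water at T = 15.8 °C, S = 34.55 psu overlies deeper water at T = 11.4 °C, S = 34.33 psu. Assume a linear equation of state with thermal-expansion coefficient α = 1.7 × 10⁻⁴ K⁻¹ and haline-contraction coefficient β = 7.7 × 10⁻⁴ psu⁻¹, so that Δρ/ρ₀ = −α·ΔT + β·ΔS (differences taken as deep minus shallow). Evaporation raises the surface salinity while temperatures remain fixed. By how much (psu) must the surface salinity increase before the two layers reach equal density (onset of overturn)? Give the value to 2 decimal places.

Neutral buoyancy requires −α(T_deep − T_surf) + β(S_deep − S_surf′) = 0.
S_surf′ = S_deep − (α/β)·ΔT = 34.33 − (1.7 × 10⁻⁴/7.7 × 10⁻⁴)·(-4.4) = 35.3014 psu.
Increase required: 35.3014 − 34.55 = 0.7514 psu.

0.75 psu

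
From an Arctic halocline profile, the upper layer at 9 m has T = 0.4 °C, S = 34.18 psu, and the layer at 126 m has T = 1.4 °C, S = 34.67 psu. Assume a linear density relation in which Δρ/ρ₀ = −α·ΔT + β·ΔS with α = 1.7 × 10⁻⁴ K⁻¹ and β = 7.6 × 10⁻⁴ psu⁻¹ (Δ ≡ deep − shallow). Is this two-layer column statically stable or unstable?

stable

ΔT = 1.4 − 0.4 = +1.0 K and ΔS = 34.67 − 34.18 = +0.49 psu (deep − shallow).
−αΔT = -1.70 × 10⁻⁴; βΔS = 3.724 × 10⁻⁴; sum Δρ/ρ₀ = 2.024 × 10⁻⁴.
Δρ/ρ₀ > 0, so Δρ > 0: deeper water is denser → statically stable.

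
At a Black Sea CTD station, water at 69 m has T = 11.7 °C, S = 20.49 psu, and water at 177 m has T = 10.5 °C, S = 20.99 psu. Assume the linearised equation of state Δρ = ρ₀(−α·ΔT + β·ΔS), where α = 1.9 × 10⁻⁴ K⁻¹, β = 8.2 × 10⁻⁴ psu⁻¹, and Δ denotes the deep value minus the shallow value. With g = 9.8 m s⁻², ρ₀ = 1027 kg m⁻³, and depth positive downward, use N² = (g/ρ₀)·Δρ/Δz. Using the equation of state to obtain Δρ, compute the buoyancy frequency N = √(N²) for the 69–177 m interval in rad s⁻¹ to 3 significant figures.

ΔT = -1.2 K, ΔS = +0.50 psu (deep − shallow).
Δρ/ρ₀ = −αΔT + βΔS = 2.28 × 10⁻⁴ + 4.10 × 10⁻⁴ = 6.38 × 10⁻⁴, so Δρ ≈ 0.6552 kg m⁻³.
N² = (g/ρ₀)·Δρ/Δz = g·(Δρ/ρ₀)/Δz = 9.8 × 6.38 × 10⁻⁴ / 108 = 5.7893 × 10⁻⁵ s⁻².
N = √(5.7893 × 10⁻⁵) = 7.6087 × 10⁻³ rad s⁻¹ ≈ 7.61 × 10⁻³ rad s⁻¹.

7.61 × 10⁻³ rad s⁻¹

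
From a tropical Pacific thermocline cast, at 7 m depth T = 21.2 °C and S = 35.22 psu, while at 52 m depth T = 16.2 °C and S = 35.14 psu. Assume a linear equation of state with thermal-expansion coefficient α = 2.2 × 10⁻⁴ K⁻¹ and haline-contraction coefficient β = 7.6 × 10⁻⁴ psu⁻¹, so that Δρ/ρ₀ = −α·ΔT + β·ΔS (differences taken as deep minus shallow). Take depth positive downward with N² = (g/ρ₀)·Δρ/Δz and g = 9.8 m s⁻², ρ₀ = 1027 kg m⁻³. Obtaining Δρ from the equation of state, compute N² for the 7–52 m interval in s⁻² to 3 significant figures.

2.26 × 10⁻⁴ s⁻²

ΔT = -5.0 K, ΔS = -0.08 psu (deep − shallow).
Δρ/ρ₀ = −αΔT + βΔS = 1.10 × 10⁻³ − 6.08 × 10⁻⁵ = 1.0392 × 10⁻³, so Δρ ≈ 1.067 kg m⁻³.
N² = (g/ρ₀)·Δρ/Δz = g·(Δρ/ρ₀)/Δz = 9.8 × 1.0392 × 10⁻³ / 45 = 2.2631 × 10⁻⁴ s⁻² ≈ 2.26 × 10⁻⁴ s⁻².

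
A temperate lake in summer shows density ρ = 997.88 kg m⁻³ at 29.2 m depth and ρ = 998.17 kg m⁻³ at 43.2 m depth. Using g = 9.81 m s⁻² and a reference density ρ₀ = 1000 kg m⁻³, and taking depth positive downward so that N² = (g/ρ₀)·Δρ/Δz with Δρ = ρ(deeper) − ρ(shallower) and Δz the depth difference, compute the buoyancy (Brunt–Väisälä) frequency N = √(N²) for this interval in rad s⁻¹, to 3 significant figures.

Δρ = 998.17 − 997.88 = 0.29 kg m⁻³ over Δz = 43.2 − 29.2 = 14 m.
N² = (9.81/1000) × (0.29/14) = 2.0321 × 10⁻⁴ s⁻².
N = √(2.0321 × 10⁻⁴) = 0.014255 rad s⁻¹ ≈ 0.0143 rad s⁻¹.
A positive N² confirms static stability across the interval.

0.0143 rad s⁻¹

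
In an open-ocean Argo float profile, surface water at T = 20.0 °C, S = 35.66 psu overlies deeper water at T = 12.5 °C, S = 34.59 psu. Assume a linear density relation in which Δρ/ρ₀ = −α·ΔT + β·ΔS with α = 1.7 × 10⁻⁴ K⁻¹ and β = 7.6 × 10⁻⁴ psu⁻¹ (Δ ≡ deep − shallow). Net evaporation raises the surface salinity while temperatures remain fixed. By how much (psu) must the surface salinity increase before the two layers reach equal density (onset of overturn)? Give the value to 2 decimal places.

0.61 psu

Neutral buoyancy requires −α(T_deep − T_surf) + β(S_deep − S_surf′) = 0.
S_surf′ = S_deep − (α/β)·ΔT = 34.59 − (1.7 × 10⁻⁴/7.6 × 10⁻⁴)·(-7.5) = 36.2676 psu.
Increase required: 36.2676 − 35.66 = 0.6076 psu.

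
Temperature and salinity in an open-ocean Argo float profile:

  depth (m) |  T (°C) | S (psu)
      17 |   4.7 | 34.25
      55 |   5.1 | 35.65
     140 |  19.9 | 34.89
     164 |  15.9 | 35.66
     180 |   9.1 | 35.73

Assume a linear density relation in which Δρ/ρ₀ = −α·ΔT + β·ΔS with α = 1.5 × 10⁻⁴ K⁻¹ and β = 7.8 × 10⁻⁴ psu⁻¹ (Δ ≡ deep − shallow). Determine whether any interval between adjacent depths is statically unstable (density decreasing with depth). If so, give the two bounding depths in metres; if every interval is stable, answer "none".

55–140 m

Evaluate Δρ/ρ₀ = −αΔT + βΔS across each adjacent pair:
  17–55 m: −αΔT+βΔS = −(1.5 × 10⁻⁴)(+0.4)+(7.8 × 10⁻⁴)(+1.40) = 1.0 × 10⁻³ → stable
  55–140 m: −αΔT+βΔS = −(1.5 × 10⁻⁴)(+14.8)+(7.8 × 10⁻⁴)(-0.76) = -2.8 × 10⁻³ → UNSTABLE
  140–164 m: −αΔT+βΔS = −(1.5 × 10⁻⁴)(-4.0)+(7.8 × 10⁻⁴)(+0.77) = 1.2 × 10⁻³ → stable
  164–180 m: −αΔT+βΔS = −(1.5 × 10⁻⁴)(-6.8)+(7.8 × 10⁻⁴)(+0.07) = 1.1 × 10⁻³ → stable
The 55–140 m interval has Δρ < 0: lighter water underlies denser water.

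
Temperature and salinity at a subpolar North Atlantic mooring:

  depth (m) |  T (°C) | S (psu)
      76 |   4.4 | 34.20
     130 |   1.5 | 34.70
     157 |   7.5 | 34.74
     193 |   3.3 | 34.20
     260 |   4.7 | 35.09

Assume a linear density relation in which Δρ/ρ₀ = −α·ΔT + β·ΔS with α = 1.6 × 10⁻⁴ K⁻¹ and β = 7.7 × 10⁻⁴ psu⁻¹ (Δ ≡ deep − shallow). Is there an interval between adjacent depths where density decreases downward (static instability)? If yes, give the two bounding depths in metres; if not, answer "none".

Evaluate Δρ/ρ₀ = −αΔT + βΔS across each adjacent pair:
  76–130 m: −αΔT+βΔS = −(1.6 × 10⁻⁴)(-2.9)+(7.7 × 10⁻⁴)(+0.50) = 8.5 × 10⁻⁴ → stable
  130–157 m: −αΔT+βΔS = −(1.6 × 10⁻⁴)(+6.0)+(7.7 × 10⁻⁴)(+0.04) = -9.3 × 10⁻⁴ → UNSTABLE
  157–193 m: −αΔT+βΔS = −(1.6 × 10⁻⁴)(-4.2)+(7.7 × 10⁻⁴)(-0.54) = 2.6 × 10⁻⁴ → stable
  193–260 m: −αΔT+βΔS = −(1.6 × 10⁻⁴)(+1.4)+(7.7 × 10⁻⁴)(+0.89) = 4.6 × 10⁻⁴ → stable
The 130–157 m interval has Δρ < 0: lighter water underlies denser water.

130–157 m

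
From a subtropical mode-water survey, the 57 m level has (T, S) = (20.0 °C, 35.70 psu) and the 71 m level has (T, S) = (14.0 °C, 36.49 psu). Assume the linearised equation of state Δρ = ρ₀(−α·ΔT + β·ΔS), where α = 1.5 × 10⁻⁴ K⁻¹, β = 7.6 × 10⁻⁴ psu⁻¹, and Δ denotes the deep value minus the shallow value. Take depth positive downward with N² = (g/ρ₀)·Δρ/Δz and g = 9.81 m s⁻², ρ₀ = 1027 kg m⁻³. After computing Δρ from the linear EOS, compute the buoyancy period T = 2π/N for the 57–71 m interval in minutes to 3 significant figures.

3.23 min

ΔT = -6.0 K, ΔS = +0.79 psu (deep − shallow).
Δρ/ρ₀ = −αΔT + βΔS = 9.00 × 10⁻⁴ + 6.004 × 10⁻⁴ = 1.5004 × 10⁻³, so Δρ ≈ 1.541 kg m⁻³.
N² = (g/ρ₀)·Δρ/Δz = g·(Δρ/ρ₀)/Δz = 9.81 × 1.5004 × 10⁻³ / 14 = 1.0514 × 10⁻³ s⁻².
N = √(1.0514 × 10⁻³) = 0.032425 rad s⁻¹ → T = 2π/N = 193.78 s = 3.2297 min ≈ 3.23 min.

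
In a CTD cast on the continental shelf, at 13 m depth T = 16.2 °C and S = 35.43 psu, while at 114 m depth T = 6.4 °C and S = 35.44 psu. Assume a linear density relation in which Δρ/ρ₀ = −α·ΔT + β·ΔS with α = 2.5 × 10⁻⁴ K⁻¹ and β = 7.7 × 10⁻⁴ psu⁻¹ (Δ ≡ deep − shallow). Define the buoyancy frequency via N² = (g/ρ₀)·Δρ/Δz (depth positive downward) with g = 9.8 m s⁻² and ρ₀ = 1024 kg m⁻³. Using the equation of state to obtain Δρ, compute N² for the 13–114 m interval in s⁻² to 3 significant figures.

ΔT = -9.8 K, ΔS = +0.01 psu (deep − shallow).
Δρ/ρ₀ = −αΔT + βΔS = 2.45 × 10⁻³ + 7.70 × 10⁻⁶ = 2.4577 × 10⁻³, so Δρ ≈ 2.517 kg m⁻³.
N² = (g/ρ₀)·Δρ/Δz = g·(Δρ/ρ₀)/Δz = 9.8 × 2.4577 × 10⁻³ / 101 = 2.3847 × 10⁻⁴ s⁻² ≈ 2.38 × 10⁻⁴ s⁻².

2.38 × 10⁻⁴ s⁻²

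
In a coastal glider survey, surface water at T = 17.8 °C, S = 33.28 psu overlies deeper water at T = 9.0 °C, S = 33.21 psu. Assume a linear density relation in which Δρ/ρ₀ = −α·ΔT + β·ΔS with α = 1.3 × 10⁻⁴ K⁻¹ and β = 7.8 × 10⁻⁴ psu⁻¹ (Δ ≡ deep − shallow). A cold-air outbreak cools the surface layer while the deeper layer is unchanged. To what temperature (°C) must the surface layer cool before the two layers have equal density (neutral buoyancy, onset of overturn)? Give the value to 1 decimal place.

Neutral buoyancy requires Δρ = 0, i.e. −α(T_deep − T_surf′) + β(S_deep − S_surf) = 0.
T_surf′ = T_deep − (β/α)·ΔS = 9.0 − (7.8 × 10⁻⁴/1.3 × 10⁻⁴)·(-0.07) = 9.420 °C.
Cooling required: 17.8 − (9.420) = 8.380 °C.

9.4 °C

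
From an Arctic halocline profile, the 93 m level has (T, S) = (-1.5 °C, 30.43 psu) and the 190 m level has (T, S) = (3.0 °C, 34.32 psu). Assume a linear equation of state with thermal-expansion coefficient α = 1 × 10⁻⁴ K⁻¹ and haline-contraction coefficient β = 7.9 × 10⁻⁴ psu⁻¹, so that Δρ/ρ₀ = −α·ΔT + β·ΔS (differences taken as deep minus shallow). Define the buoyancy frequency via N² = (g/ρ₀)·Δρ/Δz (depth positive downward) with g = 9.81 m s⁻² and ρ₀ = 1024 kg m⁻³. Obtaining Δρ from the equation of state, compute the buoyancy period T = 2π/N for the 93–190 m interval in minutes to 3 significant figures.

ΔT = +4.5 K, ΔS = +3.89 psu (deep − shallow).
Δρ/ρ₀ = −αΔT + βΔS = -4.50 × 10⁻⁴ + 3.0731 × 10⁻³ = 2.6231 × 10⁻³, so Δρ ≈ 2.686 kg m⁻³.
N² = (g/ρ₀)·Δρ/Δz = g·(Δρ/ρ₀)/Δz = 9.81 × 2.6231 × 10⁻³ / 97 = 2.6528 × 10⁻⁴ s⁻².
N = √(2.6528 × 10⁻⁴) = 0.016287 rad s⁻¹ → T = 2π/N = 385.78 s = 6.4297 min ≈ 6.43 min.

6.43 min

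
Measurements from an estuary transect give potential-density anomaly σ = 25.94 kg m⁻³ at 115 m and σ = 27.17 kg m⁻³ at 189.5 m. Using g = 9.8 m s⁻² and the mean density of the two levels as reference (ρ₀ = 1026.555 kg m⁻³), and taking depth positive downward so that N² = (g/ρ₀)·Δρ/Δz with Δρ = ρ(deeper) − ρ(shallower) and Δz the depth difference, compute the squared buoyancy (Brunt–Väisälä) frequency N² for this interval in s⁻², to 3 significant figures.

1.58 × 10⁻⁴ s⁻²

Δρ = 1027.17 − 1025.94 = 1.23 kg m⁻³ over Δz = 189.5 − 115 = 74.5 m.
N² = (9.8/1026.555) × (1.23/74.5) = 1.5761 × 10⁻⁴ s⁻² ≈ 1.58 × 10⁻⁴ s⁻².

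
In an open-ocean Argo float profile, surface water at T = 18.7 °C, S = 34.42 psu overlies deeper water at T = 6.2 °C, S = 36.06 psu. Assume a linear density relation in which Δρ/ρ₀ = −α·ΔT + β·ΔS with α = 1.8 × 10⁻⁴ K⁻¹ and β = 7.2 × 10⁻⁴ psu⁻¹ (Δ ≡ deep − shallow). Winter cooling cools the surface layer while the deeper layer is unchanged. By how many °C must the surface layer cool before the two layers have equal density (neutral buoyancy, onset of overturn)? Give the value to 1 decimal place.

Neutral buoyancy requires Δρ = 0, i.e. −α(T_deep − T_surf′) + β(S_deep − S_surf) = 0.
T_surf′ = T_deep − (β/α)·ΔS = 6.2 − (7.2 × 10⁻⁴/1.8 × 10⁻⁴)·(+1.64) = -0.360 °C.
Cooling required: 18.7 − (-0.360) = 19.060 °C.

19.1 °C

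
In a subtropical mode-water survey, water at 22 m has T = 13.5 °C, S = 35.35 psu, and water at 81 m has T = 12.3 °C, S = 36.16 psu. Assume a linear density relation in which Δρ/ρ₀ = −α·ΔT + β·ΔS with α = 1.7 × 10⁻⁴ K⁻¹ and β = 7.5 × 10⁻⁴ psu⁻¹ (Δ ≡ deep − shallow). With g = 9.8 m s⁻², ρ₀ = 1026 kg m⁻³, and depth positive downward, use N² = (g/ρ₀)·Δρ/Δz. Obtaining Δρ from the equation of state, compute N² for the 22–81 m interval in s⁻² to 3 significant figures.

ΔT = -1.2 K, ΔS = +0.81 psu (deep − shallow).
Δρ/ρ₀ = −αΔT + βΔS = 2.04 × 10⁻⁴ + 6.075 × 10⁻⁴ = 8.115 × 10⁻⁴, so Δρ ≈ 0.8326 kg m⁻³.
N² = (g/ρ₀)·Δρ/Δz = g·(Δρ/ρ₀)/Δz = 9.8 × 8.115 × 10⁻⁴ / 59 = 1.3479 × 10⁻⁴ s⁻² ≈ 1.35 × 10⁻⁴ s⁻².

1.35 × 10⁻⁴ s⁻²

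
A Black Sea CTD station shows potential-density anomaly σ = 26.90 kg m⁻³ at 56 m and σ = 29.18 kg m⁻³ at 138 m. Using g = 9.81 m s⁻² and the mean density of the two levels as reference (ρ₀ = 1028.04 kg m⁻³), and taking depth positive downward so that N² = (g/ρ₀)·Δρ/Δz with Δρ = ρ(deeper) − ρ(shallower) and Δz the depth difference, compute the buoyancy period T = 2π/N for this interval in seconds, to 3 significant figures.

Δρ = 1029.18 − 1026.90 = 2.28 kg m⁻³ over Δz = 138 − 56 = 82 m.
N² = (9.81/1028.04) × (2.28/82) = 2.6533 × 10⁻⁴ s⁻².
N = √(2.6533 × 10⁻⁴) = 0.016289 rad s⁻¹, so T = 2π/N = 385.73 s ≈ 386 s.

386 s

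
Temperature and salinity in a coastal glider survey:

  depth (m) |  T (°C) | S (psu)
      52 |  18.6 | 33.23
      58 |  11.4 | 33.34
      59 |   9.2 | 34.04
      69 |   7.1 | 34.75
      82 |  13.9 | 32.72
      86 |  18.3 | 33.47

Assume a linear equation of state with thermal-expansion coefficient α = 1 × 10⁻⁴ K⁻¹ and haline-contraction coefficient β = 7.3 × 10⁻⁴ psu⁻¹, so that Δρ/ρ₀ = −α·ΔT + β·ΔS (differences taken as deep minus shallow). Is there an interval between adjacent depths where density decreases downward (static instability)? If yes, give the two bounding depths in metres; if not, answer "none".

Evaluate Δρ/ρ₀ = −αΔT + βΔS across each adjacent pair:
  52–58 m: −αΔT+βΔS = −(1 × 10⁻⁴)(-7.2)+(7.3 × 10⁻⁴)(+0.11) = 8.0 × 10⁻⁴ → stable
  58–59 m: −αΔT+βΔS = −(1 × 10⁻⁴)(-2.2)+(7.3 × 10⁻⁴)(+0.70) = 7.3 × 10⁻⁴ → stable
  59–69 m: −αΔT+βΔS = −(1 × 10⁻⁴)(-2.1)+(7.3 × 10⁻⁴)(+0.71) = 7.3 × 10⁻⁴ → stable
  69–82 m: −αΔT+βΔS = −(1 × 10⁻⁴)(+6.8)+(7.3 × 10⁻⁴)(-2.03) = -2.2 × 10⁻³ → UNSTABLE
  82–86 m: −αΔT+βΔS = −(1 × 10⁻⁴)(+4.4)+(7.3 × 10⁻⁴)(+0.75) = 1.1 × 10⁻⁴ → stable
The 69–82 m interval has Δρ < 0: lighter water underlies denser water.

69–82 m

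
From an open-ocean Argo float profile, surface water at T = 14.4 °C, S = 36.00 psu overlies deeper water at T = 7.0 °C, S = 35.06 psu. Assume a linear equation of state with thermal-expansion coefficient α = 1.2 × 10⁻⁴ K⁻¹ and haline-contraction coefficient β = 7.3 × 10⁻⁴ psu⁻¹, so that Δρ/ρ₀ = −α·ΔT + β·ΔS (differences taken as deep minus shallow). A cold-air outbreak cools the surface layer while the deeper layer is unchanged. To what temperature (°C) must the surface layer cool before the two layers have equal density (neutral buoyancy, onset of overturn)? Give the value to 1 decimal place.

12.7 °C

Neutral buoyancy requires Δρ = 0, i.e. −α(T_deep − T_surf′) + β(S_deep − S_surf) = 0.
T_surf′ = T_deep − (β/α)·ΔS = 7.0 − (7.3 × 10⁻⁴/1.2 × 10⁻⁴)·(-0.94) = 12.718 °C.
Cooling required: 14.4 − (12.718) = 1.682 °C.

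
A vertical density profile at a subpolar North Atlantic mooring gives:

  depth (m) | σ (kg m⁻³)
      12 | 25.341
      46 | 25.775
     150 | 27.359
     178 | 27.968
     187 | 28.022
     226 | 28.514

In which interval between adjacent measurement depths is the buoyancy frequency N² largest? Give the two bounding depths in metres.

150–178 m

Compute the density gradient over each adjacent pair:
  12–46 m: Δρ/Δz = 0.434/34 = 0.013 kg m⁻⁴
  46–150 m: Δρ/Δz = 1.584/104 = 0.015 kg m⁻⁴
  150–178 m: Δρ/Δz = 0.609/28 = 0.022 kg m⁻⁴
  178–187 m: Δρ/Δz = 0.054/9 = 6.0 × 10⁻³ kg m⁻⁴
  187–226 m: Δρ/Δz = 0.492/39 = 0.013 kg m⁻⁴
The largest gradient is in the 150–178 m interval — the pycnocline.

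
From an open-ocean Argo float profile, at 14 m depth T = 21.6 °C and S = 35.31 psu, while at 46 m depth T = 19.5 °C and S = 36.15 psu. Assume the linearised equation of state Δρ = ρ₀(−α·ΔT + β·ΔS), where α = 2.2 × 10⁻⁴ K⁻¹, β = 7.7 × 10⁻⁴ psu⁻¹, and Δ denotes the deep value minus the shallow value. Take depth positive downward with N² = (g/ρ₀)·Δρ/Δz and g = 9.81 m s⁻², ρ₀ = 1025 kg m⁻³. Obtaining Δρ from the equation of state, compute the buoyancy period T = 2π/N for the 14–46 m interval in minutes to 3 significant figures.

5.68 min

ΔT = -2.1 K, ΔS = +0.84 psu (deep − shallow).
Δρ/ρ₀ = −αΔT + βΔS = 4.62 × 10⁻⁴ + 6.468 × 10⁻⁴ = 1.1088 × 10⁻³, so Δρ ≈ 1.137 kg m⁻³.
N² = (g/ρ₀)·Δρ/Δz = g·(Δρ/ρ₀)/Δz = 9.81 × 1.1088 × 10⁻³ / 32 = 3.3992 × 10⁻⁴ s⁻².
N = √(3.3992 × 10⁻⁴) = 0.018437 rad s⁻¹ → T = 2π/N = 340.79 s = 5.6798 min ≈ 5.68 min.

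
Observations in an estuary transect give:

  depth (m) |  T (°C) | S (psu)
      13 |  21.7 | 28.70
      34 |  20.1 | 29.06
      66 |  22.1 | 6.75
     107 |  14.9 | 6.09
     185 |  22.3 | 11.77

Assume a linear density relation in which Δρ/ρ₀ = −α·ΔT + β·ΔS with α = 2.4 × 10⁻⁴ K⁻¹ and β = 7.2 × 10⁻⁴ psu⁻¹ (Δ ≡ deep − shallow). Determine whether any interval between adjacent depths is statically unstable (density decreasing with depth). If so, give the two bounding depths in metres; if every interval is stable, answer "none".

34–66 m

Evaluate Δρ/ρ₀ = −αΔT + βΔS across each adjacent pair:
  13–34 m: −αΔT+βΔS = −(2.4 × 10⁻⁴)(-1.6)+(7.2 × 10⁻⁴)(+0.36) = 6.4 × 10⁻⁴ → stable
  34–66 m: −αΔT+βΔS = −(2.4 × 10⁻⁴)(+2.0)+(7.2 × 10⁻⁴)(-22.31) = -0.017 → UNSTABLE
  66–107 m: −αΔT+βΔS = −(2.4 × 10⁻⁴)(-7.2)+(7.2 × 10⁻⁴)(-0.66) = 1.3 × 10⁻³ → stable
  107–185 m: −αΔT+βΔS = −(2.4 × 10⁻⁴)(+7.4)+(7.2 × 10⁻⁴)(+5.68) = 2.3 × 10⁻³ → stable
The 34–66 m interval has Δρ < 0: lighter water underlies denser water.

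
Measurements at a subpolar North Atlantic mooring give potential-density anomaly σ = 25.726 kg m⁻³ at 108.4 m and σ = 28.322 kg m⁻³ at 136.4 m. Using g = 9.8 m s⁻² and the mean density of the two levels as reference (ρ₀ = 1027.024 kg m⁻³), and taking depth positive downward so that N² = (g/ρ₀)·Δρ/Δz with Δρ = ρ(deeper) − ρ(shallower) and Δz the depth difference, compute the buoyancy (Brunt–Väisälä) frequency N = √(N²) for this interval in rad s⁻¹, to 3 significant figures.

Δρ = 1028.322 − 1025.726 = 2.596 kg m⁻³ over Δz = 136.4 − 108.4 = 28 m.
N² = (9.8/1027.024) × (2.596/28) = 8.8469 × 10⁻⁴ s⁻².
N = √(8.8469 × 10⁻⁴) = 0.029744 rad s⁻¹ ≈ 0.0297 rad s⁻¹.

0.0297 rad s⁻¹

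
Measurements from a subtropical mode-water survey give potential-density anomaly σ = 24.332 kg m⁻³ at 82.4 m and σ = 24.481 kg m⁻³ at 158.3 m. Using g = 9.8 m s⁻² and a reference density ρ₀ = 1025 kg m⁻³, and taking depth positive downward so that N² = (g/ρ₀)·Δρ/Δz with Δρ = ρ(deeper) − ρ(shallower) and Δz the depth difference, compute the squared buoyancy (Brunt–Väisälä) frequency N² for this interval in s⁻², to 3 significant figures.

Δρ = 1024.481 − 1024.332 = 0.149 kg m⁻³ over Δz = 158.3 − 82.4 = 75.9 m.
N² = (9.8/1025) × (0.149/75.9) = 1.8769 × 10⁻⁵ s⁻² ≈ 1.88 × 10⁻⁵ s⁻².

1.88 × 10⁻⁵ s⁻²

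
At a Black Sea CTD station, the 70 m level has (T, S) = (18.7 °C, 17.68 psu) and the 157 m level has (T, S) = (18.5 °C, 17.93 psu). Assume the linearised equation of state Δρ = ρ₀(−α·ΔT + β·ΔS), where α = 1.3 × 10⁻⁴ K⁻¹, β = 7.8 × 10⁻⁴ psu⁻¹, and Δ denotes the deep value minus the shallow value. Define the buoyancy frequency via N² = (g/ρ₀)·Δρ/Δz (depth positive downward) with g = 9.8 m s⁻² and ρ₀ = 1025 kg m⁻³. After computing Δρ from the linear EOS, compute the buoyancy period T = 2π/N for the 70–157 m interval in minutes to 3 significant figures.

21.0 min

ΔT = -0.2 K, ΔS = +0.25 psu (deep − shallow).
Δρ/ρ₀ = −αΔT + βΔS = 2.60 × 10⁻⁵ + 1.95 × 10⁻⁴ = 2.21 × 10⁻⁴, so Δρ ≈ 0.2265 kg m⁻³.
N² = (g/ρ₀)·Δρ/Δz = g·(Δρ/ρ₀)/Δz = 9.8 × 2.21 × 10⁻⁴ / 87 = 2.4894 × 10⁻⁵ s⁻².
N = √(2.4894 × 10⁻⁵) = 4.9894 × 10⁻³ rad s⁻¹ → T = 2π/N = 1.2593 × 10³ s = 20.988 min ≈ 21.0 min.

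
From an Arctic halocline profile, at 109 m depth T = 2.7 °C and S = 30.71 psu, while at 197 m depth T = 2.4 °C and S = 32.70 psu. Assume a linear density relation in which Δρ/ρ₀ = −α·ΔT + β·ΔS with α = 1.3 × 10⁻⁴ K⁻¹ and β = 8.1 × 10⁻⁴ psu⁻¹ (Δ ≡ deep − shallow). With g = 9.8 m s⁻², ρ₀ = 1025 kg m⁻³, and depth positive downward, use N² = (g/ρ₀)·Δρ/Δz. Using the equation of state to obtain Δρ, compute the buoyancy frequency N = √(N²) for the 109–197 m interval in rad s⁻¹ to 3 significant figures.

ΔT = -0.3 K, ΔS = +1.99 psu (deep − shallow).
Δρ/ρ₀ = −αΔT + βΔS = 3.90 × 10⁻⁵ + 1.6119 × 10⁻³ = 1.6509 × 10⁻³, so Δρ ≈ 1.692 kg m⁻³.
N² = (g/ρ₀)·Δρ/Δz = g·(Δρ/ρ₀)/Δz = 9.8 × 1.6509 × 10⁻³ / 88 = 1.8385 × 10⁻⁴ s⁻².
N = √(1.8385 × 10⁻⁴) = 0.013559 rad s⁻¹ ≈ 0.0136 rad s⁻¹.

0.0136 rad s⁻¹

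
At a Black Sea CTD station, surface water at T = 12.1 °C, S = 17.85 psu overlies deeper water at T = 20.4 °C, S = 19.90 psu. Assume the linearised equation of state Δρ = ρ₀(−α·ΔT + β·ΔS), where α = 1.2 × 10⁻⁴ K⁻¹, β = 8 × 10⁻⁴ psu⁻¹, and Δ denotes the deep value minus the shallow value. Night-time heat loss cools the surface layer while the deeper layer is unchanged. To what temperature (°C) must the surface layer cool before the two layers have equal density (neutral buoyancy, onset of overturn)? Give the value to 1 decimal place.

6.7 °C

Neutral buoyancy requires Δρ = 0, i.e. −α(T_deep − T_surf′) + β(S_deep − S_surf) = 0.
T_surf′ = T_deep − (β/α)·ΔS = 20.4 − (8 × 10⁻⁴/1.2 × 10⁻⁴)·(+2.05) = 6.733 °C.
Cooling required: 12.1 − (6.733) = 5.367 °C.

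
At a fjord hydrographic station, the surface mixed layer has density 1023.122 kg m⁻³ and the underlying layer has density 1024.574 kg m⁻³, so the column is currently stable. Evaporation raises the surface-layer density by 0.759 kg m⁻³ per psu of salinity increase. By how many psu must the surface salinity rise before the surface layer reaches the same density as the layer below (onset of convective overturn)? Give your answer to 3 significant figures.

1.91 psu

Density deficit of the surface layer: 1024.574 − 1023.122 = 1.452 kg m⁻³.
Required change = 1.452 / 0.759 = 1.91 psu.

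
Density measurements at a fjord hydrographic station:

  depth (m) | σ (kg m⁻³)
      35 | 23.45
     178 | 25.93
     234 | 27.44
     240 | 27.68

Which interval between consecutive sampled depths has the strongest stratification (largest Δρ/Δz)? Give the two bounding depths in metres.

Compute the density gradient over each adjacent pair:
  35–178 m: Δρ/Δz = 2.48/143 = 0.017 kg m⁻⁴
  178–234 m: Δρ/Δz = 1.51/56 = 0.027 kg m⁻⁴
  234–240 m: Δρ/Δz = 0.24/6 = 0.040 kg m⁻⁴
The largest gradient is in the 234–240 m interval — the pycnocline.

234–240 m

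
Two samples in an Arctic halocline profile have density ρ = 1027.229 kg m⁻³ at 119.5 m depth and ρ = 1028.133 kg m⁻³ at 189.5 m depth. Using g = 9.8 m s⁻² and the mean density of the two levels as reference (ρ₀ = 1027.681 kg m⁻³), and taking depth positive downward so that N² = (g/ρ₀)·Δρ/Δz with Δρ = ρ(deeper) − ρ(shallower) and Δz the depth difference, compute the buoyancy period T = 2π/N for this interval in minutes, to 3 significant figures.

Δρ = 1028.133 − 1027.229 = 0.904 kg m⁻³ over Δz = 189.5 − 119.5 = 70 m.
N² = (9.8/1027.681) × (0.904/70) = 1.2315 × 10⁻⁴ s⁻².
N = √(1.2315 × 10⁻⁴) = 0.011097 rad s⁻¹, so T = 2π/N = 566.21 s = 9.4368 min ≈ 9.44 min.

9.44 min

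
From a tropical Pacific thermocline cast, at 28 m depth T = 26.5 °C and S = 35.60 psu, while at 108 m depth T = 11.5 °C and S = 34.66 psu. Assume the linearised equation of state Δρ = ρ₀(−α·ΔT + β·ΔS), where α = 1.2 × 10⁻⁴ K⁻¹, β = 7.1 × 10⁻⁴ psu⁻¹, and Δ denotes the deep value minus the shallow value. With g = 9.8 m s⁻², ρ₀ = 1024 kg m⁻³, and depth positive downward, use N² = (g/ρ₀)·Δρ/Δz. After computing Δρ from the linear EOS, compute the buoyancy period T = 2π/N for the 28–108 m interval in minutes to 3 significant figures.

ΔT = -15.0 K, ΔS = -0.94 psu (deep − shallow).
Δρ/ρ₀ = −αΔT + βΔS = 1.80 × 10⁻³ − 6.674 × 10⁻⁴ = 1.1326 × 10⁻³, so Δρ ≈ 1.160 kg m⁻³.
N² = (g/ρ₀)·Δρ/Δz = g·(Δρ/ρ₀)/Δz = 9.8 × 1.1326 × 10⁻³ / 80 = 1.3874 × 10⁻⁴ s⁻².
N = √(1.3874 × 10⁻⁴) = 0.011779 rad s⁻¹ → T = 2π/N = 533.42 s = 8.8903 min ≈ 8.89 min.

8.89 min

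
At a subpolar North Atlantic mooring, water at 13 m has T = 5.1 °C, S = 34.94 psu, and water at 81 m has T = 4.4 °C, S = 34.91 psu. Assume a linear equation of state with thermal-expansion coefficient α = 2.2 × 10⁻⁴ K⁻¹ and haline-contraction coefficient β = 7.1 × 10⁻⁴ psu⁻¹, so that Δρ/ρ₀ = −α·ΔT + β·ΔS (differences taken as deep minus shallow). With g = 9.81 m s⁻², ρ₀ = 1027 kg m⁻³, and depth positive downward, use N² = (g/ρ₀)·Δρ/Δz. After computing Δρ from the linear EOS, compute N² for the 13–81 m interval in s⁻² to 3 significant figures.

ΔT = -0.7 K, ΔS = -0.03 psu (deep − shallow).
Δρ/ρ₀ = −αΔT + βΔS = 1.54 × 10⁻⁴ − 2.13 × 10⁻⁵ = 1.327 × 10⁻⁴, so Δρ ≈ 0.1363 kg m⁻³.
N² = (g/ρ₀)·Δρ/Δz = g·(Δρ/ρ₀)/Δz = 9.81 × 1.327 × 10⁻⁴ / 68 = 1.9144 × 10⁻⁵ s⁻² ≈ 1.91 × 10⁻⁵ s⁻².

1.91 × 10⁻⁵ s⁻²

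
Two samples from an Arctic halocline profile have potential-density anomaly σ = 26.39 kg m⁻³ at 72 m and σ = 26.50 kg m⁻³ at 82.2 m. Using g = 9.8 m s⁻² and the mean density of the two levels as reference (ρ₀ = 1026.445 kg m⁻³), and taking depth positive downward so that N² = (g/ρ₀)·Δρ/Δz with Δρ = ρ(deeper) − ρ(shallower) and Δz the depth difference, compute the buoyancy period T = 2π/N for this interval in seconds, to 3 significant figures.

619 s

Δρ = 1026.50 − 1026.39 = 0.11 kg m⁻³ over Δz = 82.2 − 72 = 10.2 m.
N² = (9.8/1026.445) × (0.11/10.2) = 1.0296 × 10⁻⁴ s⁻².
N = √(1.0296 × 10⁻⁴) = 0.010147 rad s⁻¹, so T = 2π/N = 619.22 s ≈ 619 s.
N² > 0, so the interval is statically stable.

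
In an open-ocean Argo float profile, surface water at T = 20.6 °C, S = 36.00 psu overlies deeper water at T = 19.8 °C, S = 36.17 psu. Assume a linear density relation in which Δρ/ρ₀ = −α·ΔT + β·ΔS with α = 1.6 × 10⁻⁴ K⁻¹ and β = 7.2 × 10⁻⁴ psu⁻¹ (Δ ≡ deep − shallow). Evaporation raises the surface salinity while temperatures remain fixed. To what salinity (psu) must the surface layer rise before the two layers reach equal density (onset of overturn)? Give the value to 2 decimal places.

Neutral buoyancy requires −α(T_deep − T_surf) + β(S_deep − S_surf′) = 0.
S_surf′ = S_deep − (α/β)·ΔT = 36.17 − (1.6 × 10⁻⁴/7.2 × 10⁻⁴)·(-0.8) = 36.3478 psu.
Increase required: 36.3478 − 36.00 = 0.3478 psu.

36.35 psu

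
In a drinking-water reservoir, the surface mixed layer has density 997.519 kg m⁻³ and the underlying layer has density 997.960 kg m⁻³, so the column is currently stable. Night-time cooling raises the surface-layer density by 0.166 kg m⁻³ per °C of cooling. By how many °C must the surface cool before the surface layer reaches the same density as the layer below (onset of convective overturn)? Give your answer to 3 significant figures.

Density deficit of the surface layer: 997.960 − 997.519 = 0.441 kg m⁻³.
Required change = 0.441 / 0.166 = 2.66 °C.

2.66 °C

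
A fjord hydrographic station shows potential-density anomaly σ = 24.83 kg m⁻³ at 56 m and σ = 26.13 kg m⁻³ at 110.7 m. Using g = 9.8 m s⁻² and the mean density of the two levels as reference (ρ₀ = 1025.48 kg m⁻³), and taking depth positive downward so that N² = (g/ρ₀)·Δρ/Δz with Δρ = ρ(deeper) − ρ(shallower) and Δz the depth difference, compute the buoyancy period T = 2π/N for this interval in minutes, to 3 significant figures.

6.95 min

Δρ = 1026.13 − 1024.83 = 1.30 kg m⁻³ over Δz = 110.7 − 56 = 54.7 m.
N² = (9.8/1025.48) × (1.30/54.7) = 2.2712 × 10⁻⁴ s⁻².
N = √(2.2712 × 10⁻⁴) = 0.015071 rad s⁻¹, so T = 2π/N = 416.91 s = 6.9485 min ≈ 6.95 min.
A positive N² confirms static stability across the interval.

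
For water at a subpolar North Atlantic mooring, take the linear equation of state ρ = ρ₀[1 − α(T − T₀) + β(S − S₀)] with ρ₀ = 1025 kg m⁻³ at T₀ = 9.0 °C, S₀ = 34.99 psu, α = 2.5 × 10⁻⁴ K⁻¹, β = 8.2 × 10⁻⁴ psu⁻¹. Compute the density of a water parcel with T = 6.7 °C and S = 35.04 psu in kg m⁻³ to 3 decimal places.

1025.631 kg m⁻³

T − T₀ = -2.3 K, S − S₀ = +0.05 psu.
Bracket = 1 − α·(-2.3) + β·(+0.05) = 1 + (6.16 × 10⁻⁴) = 1.0006160.
ρ = 1025 × 1.0006160 = 1025.631 kg m⁻³.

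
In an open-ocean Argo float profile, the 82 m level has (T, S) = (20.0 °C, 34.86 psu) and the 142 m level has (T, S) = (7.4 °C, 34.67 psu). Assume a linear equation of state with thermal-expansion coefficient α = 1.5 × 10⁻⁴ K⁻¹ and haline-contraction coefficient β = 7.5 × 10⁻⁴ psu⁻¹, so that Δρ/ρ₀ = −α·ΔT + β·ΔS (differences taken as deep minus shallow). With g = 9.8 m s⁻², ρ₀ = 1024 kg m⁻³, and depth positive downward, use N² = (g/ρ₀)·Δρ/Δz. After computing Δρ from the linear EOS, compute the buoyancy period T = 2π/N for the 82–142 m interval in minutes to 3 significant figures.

6.20 min

ΔT = -12.6 K, ΔS = -0.19 psu (deep − shallow).
Δρ/ρ₀ = −αΔT + βΔS = 1.89 × 10⁻³ − 1.425 × 10⁻⁴ = 1.7475 × 10⁻³, so Δρ ≈ 1.789 kg m⁻³.
N² = (g/ρ₀)·Δρ/Δz = g·(Δρ/ρ₀)/Δz = 9.8 × 1.7475 × 10⁻³ / 60 = 2.8542 × 10⁻⁴ s⁻².
N = √(2.8542 × 10⁻⁴) = 0.016894 rad s⁻¹ → T = 2π/N = 371.92 s = 6.1987 min ≈ 6.20 min.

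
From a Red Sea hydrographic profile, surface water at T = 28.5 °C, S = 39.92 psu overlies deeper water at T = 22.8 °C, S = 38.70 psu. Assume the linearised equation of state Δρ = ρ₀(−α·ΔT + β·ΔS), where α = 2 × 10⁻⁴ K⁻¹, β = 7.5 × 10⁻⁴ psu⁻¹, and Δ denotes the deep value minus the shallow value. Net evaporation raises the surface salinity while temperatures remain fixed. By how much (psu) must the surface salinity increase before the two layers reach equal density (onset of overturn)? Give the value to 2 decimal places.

Neutral buoyancy requires −α(T_deep − T_surf) + β(S_deep − S_surf′) = 0.
S_surf′ = S_deep − (α/β)·ΔT = 38.70 − (2 × 10⁻⁴/7.5 × 10⁻⁴)·(-5.7) = 40.2200 psu.
Increase required: 40.2200 − 39.92 = 0.3000 psu.

0.30 psu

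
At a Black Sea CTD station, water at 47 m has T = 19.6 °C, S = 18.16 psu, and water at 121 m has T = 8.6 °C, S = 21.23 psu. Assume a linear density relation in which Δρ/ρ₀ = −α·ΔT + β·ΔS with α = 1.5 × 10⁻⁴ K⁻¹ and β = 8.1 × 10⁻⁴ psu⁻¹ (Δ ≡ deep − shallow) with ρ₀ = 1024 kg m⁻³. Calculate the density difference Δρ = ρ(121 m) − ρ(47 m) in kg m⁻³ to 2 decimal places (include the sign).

+4.24 kg m⁻³

ΔT = -11.0 K, ΔS = +3.07 psu (deep − shallow).
Δρ/ρ₀ = −(1.5 × 10⁻⁴)(-11.0) + (8.1 × 10⁻⁴)(+3.07) = 4.1367 × 10⁻³.
Δρ = 1024 × (4.1367 × 10⁻³) = +4.24 kg m⁻³.
Positive Δρ: denser below, stable.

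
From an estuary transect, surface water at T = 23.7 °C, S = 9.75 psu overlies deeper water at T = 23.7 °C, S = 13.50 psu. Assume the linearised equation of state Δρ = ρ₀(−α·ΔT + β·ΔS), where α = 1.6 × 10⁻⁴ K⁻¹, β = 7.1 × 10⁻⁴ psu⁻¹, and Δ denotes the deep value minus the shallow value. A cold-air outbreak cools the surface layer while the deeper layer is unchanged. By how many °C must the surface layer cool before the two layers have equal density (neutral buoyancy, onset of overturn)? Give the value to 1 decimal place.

Neutral buoyancy requires Δρ = 0, i.e. −α(T_deep − T_surf′) + β(S_deep − S_surf) = 0.
T_surf′ = T_deep − (β/α)·ΔS = 23.7 − (7.1 × 10⁻⁴/1.6 × 10⁻⁴)·(+3.75) = 7.059 °C.
Cooling required: 23.7 − (7.059) = 16.641 °C.

16.6 °C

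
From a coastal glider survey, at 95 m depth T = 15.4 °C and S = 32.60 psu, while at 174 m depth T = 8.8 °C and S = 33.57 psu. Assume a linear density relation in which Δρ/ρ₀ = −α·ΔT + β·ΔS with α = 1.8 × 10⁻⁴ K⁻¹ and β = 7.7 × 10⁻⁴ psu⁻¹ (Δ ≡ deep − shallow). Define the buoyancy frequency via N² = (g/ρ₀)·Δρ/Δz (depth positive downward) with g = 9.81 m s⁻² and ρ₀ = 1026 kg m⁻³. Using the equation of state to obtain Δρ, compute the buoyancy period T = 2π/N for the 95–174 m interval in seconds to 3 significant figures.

ΔT = -6.6 K, ΔS = +0.97 psu (deep − shallow).
Δρ/ρ₀ = −αΔT + βΔS = 1.188 × 10⁻³ + 7.469 × 10⁻⁴ = 1.9349 × 10⁻³, so Δρ ≈ 1.985 kg m⁻³.
N² = (g/ρ₀)·Δρ/Δz = g·(Δρ/ρ₀)/Δz = 9.81 × 1.9349 × 10⁻³ / 79 = 2.4027 × 10⁻⁴ s⁻².
N = √(2.4027 × 10⁻⁴) = 0.015501 rad s⁻¹ → T = 2π/N = 405.34 s ≈ 405 s.

405 s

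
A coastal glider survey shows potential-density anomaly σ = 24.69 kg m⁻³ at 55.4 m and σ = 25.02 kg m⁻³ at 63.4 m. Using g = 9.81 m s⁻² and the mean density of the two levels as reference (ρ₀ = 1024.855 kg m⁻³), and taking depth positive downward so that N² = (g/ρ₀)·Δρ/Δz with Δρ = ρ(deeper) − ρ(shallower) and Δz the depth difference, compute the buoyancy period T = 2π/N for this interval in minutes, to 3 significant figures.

5.27 min

Δρ = 1025.02 − 1024.69 = 0.33 kg m⁻³ over Δz = 63.4 − 55.4 = 8 m.
N² = (9.81/1024.855) × (0.33/8) = 3.9485 × 10⁻⁴ s⁻².
N = √(3.9485 × 10⁻⁴) = 0.019871 rad s⁻¹, so T = 2π/N = 316.20 s = 5.2700 min ≈ 5.27 min.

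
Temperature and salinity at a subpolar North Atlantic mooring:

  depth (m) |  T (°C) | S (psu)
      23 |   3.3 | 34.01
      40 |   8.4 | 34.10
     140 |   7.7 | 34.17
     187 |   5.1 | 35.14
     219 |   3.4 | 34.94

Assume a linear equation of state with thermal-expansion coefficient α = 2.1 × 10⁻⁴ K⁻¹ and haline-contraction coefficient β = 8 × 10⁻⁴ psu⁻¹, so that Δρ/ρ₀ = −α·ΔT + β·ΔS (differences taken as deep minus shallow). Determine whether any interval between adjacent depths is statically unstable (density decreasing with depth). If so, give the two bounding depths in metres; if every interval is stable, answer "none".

Evaluate Δρ/ρ₀ = −αΔT + βΔS across each adjacent pair:
  23–40 m: −αΔT+βΔS = −(2.1 × 10⁻⁴)(+5.1)+(8 × 10⁻⁴)(+0.09) = -1.0 × 10⁻³ → UNSTABLE
  40–140 m: −αΔT+βΔS = −(2.1 × 10⁻⁴)(-0.7)+(8 × 10⁻⁴)(+0.07) = 2.0 × 10⁻⁴ → stable
  140–187 m: −αΔT+βΔS = −(2.1 × 10⁻⁴)(-2.6)+(8 × 10⁻⁴)(+0.97) = 1.3 × 10⁻³ → stable
  187–219 m: −αΔT+βΔS = −(2.1 × 10⁻⁴)(-1.7)+(8 × 10⁻⁴)(-0.20) = 2.0 × 10⁻⁴ → stable
The 23–40 m interval has Δρ < 0: lighter water underlies denser water.

23–40 m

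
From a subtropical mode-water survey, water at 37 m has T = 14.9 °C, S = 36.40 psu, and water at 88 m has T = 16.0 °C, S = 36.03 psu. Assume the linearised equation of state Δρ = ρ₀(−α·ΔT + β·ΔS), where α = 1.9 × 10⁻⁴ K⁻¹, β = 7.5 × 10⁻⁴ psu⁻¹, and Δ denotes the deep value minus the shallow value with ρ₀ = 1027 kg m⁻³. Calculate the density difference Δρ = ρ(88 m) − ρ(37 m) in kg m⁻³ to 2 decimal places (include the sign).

ΔT = +1.1 K, ΔS = -0.37 psu (deep − shallow).
Δρ/ρ₀ = −(1.9 × 10⁻⁴)(+1.1) + (7.5 × 10⁻⁴)(-0.37) = -4.865 × 10⁻⁴.
Δρ = 1027 × (-4.865 × 10⁻⁴) = -0.50 kg m⁻³.
Negative Δρ: lighter below, statically unstable.

-0.50 kg m⁻³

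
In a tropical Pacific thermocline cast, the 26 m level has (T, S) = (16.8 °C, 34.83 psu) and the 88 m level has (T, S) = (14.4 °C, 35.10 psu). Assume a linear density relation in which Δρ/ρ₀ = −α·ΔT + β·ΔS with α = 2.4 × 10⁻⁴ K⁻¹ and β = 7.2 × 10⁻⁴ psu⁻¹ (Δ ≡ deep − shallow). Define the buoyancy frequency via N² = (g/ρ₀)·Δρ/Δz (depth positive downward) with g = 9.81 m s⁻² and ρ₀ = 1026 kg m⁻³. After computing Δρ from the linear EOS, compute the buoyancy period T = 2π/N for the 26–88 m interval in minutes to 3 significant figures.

ΔT = -2.4 K, ΔS = +0.27 psu (deep − shallow).
Δρ/ρ₀ = −αΔT + βΔS = 5.76 × 10⁻⁴ + 1.944 × 10⁻⁴ = 7.704 × 10⁻⁴, so Δρ ≈ 0.7904 kg m⁻³.
N² = (g/ρ₀)·Δρ/Δz = g·(Δρ/ρ₀)/Δz = 9.81 × 7.704 × 10⁻⁴ / 62 = 1.2190 × 10⁻⁴ s⁻².
N = √(1.2190 × 10⁻⁴) = 0.011041 rad s⁻¹ → T = 2π/N = 569.08 s = 9.4847 min ≈ 9.48 min.

9.48 min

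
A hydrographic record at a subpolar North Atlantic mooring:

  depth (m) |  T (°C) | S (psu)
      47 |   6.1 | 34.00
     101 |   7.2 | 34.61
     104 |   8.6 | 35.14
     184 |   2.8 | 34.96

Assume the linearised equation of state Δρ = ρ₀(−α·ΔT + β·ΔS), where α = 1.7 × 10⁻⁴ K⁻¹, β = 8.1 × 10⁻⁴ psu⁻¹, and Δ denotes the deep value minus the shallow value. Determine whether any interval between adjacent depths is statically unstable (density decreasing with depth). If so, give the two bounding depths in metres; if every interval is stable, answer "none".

Evaluate Δρ/ρ₀ = −αΔT + βΔS across each adjacent pair:
  47–101 m: −αΔT+βΔS = −(1.7 × 10⁻⁴)(+1.1)+(8.1 × 10⁻⁴)(+0.61) = 3.1 × 10⁻⁴ → stable
  101–104 m: −αΔT+βΔS = −(1.7 × 10⁻⁴)(+1.4)+(8.1 × 10⁻⁴)(+0.53) = 1.9 × 10⁻⁴ → stable
  104–184 m: −αΔT+βΔS = −(1.7 × 10⁻⁴)(-5.8)+(8.1 × 10⁻⁴)(-0.18) = 8.4 × 10⁻⁴ → stable
Every interval has Δρ > 0: the column is stably stratified throughout.

none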